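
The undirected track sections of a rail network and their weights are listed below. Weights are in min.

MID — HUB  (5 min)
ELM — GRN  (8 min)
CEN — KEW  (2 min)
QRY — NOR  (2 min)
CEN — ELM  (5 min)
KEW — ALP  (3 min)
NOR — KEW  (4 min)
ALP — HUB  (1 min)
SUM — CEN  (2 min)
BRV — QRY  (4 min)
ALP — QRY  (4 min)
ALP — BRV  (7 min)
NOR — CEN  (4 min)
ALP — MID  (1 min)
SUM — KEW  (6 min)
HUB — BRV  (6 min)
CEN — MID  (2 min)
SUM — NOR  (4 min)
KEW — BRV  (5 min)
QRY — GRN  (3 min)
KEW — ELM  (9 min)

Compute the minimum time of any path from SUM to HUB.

Running Dijkstra from SUM:
SUM: 0
CEN: 2  (via SUM)
MID: 4  (via CEN)
KEW: 4  (via CEN)
NOR: 4  (via SUM)
ALP: 5  (via MID)
QRY: 6  (via NOR)
HUB: 6  (via ALP)
Shortest route: SUM–CEN–MID–ALP–HUB = 6 min.

6 min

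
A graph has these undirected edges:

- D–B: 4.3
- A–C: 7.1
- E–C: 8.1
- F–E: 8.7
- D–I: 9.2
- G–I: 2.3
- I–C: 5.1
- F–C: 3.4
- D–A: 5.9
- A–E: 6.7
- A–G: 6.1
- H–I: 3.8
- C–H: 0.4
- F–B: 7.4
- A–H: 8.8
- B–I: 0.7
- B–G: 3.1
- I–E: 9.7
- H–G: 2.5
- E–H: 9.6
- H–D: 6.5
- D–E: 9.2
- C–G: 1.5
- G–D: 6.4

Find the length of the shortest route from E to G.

Candidate routes:
E - C - G: 8.1+1.5 = 9.6
E - C - H - G: 8.1+0.4+2.5 = 11
Cheapest is E - C - G at 9.6.

9.6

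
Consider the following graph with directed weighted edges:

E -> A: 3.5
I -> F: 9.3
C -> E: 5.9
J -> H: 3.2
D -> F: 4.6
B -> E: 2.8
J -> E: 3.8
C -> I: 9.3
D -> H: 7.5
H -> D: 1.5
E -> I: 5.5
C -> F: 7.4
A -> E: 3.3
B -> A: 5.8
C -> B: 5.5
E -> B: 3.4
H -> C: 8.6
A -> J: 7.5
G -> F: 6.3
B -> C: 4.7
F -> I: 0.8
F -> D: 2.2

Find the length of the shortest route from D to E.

22

Running Dijkstra from D:
D: 0
F: 4.6  (via D)
I: 5.4  (via F)
H: 7.5  (via D)
C: 16.1  (via H)
B: 21.6  (via C)
E: 22  (via C)
Shortest route: D–H–C–E = 22.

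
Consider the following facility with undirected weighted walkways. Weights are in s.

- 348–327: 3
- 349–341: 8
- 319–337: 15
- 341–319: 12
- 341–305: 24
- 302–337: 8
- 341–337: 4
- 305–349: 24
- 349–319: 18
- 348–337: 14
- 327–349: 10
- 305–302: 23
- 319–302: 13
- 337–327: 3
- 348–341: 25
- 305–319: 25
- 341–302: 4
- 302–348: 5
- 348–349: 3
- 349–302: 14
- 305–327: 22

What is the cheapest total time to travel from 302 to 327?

8 s

Enumerating some paths:
302 → 341 → 337 → 327: 4+4+3 = 11
302 → 348 → 327: 5+3 = 8
302 → 337 → 327: 8+3 = 11
Cheapest is 302 → 348 → 327 at 8 s.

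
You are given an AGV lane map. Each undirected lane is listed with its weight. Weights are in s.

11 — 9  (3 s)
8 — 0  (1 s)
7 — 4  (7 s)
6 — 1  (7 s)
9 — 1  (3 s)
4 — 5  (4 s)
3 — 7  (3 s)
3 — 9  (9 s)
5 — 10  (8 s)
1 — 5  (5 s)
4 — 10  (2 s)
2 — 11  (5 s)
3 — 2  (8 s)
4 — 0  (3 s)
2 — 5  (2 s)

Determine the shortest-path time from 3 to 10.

Settle nodes by increasing distance from 3:
3: 0
7: 3  (via 3)
2: 8  (via 3)
9: 9  (via 3)
4: 10  (via 7)
5: 10  (via 2)
1: 12  (via 9)
10: 12  (via 4)
Shortest route: 3 → 7 → 4 → 10 = 12 s.

12 s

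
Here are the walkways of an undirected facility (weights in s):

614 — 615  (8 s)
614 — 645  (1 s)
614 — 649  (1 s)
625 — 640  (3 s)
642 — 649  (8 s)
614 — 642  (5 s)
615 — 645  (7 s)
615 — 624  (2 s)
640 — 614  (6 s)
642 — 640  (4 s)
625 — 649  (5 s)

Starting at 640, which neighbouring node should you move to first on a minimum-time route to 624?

614

Compare a few routes:
640–614–615–624: 6+8+2 = 16
640–642–614–615–624: 4+5+8+2 = 19
Cheapest is 640–614–615–624 at 16 s.
So from 640 the first move is to 614.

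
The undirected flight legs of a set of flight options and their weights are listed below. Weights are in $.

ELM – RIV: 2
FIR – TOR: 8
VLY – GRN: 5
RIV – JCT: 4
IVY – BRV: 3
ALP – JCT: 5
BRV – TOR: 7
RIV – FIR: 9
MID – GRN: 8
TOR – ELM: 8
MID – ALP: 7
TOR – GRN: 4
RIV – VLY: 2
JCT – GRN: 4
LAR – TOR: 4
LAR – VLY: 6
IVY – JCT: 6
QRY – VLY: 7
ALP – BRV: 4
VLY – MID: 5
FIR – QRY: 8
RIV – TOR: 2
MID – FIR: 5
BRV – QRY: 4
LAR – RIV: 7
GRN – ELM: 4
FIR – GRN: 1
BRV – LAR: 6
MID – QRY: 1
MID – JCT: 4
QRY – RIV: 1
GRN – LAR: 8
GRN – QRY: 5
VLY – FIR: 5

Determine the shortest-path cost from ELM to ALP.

Shortest distances from ELM:
ELM: 0
RIV: 2  (via ELM)
QRY: 3  (via RIV)
MID: 4  (via QRY)
GRN: 4  (via ELM)
TOR: 4  (via RIV)
VLY: 4  (via RIV)
FIR: 5  (via GRN)
JCT: 6  (via RIV)
BRV: 7  (via QRY)
LAR: 8  (via TOR)
IVY: 10  (via BRV)
ALP: 11  (via MID)
Shortest route: ELM → RIV → QRY → MID → ALP = $11.

$11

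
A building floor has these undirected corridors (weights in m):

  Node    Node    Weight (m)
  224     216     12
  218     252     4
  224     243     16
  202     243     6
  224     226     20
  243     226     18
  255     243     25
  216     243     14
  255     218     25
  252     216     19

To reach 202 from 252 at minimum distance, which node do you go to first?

Enumerating some paths:
252–216–243–202: 19+14+6 = 39
252–216–224–243–202: 19+12+16+6 = 53
Cheapest is 252–216–243–202 at 39 m.
So from 252 the first move is to 216.

216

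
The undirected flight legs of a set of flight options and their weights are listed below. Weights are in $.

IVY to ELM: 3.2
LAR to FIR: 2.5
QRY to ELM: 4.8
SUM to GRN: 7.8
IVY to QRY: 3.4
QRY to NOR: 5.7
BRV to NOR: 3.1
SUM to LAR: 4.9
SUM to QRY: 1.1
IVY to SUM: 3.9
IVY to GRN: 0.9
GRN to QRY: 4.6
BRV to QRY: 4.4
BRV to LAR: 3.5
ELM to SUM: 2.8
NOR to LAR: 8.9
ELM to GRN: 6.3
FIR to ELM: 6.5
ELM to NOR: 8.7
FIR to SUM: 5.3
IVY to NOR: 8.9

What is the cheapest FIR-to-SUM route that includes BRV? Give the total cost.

$11.5

Best FIR to BRV: FIR–LAR–BRV costing 6
Best BRV to SUM: BRV–QRY–SUM costing 5.5
Total via BRV: 6 + 5.5 = $11.5.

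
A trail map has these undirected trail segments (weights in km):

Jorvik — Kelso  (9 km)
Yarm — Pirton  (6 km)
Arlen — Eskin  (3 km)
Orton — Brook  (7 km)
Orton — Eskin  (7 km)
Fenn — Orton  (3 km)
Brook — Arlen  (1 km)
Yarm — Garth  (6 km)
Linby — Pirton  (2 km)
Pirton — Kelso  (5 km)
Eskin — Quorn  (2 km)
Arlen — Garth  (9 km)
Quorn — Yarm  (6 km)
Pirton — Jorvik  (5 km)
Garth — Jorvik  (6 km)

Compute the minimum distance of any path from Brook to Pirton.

Enumerating some paths:
Brook → Arlen → Eskin → Quorn → Yarm → Pirton: 1+3+2+6+6 = 18
Brook → Arlen → Garth → Jorvik → Pirton: 1+9+6+5 = 21
Cheapest is Brook → Arlen → Eskin → Quorn → Yarm → Pirton at 18 km.

18 km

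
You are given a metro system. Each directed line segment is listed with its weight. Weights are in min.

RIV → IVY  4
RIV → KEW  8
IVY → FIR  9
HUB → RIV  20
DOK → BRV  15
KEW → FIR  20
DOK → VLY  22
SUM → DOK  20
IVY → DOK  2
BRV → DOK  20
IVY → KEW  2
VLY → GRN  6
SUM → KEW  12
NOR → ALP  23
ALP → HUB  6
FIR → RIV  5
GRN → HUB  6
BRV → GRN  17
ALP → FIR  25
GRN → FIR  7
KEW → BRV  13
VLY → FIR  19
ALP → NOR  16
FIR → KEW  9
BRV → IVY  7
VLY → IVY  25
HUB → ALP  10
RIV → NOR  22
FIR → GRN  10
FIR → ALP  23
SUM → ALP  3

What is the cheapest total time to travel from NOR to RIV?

Compare a few routes:
NOR - ALP - FIR - KEW - BRV - GRN - HUB - RIV: 23+25+9+13+17+6+20 = 113
NOR - ALP - FIR - GRN - HUB - RIV: 23+25+10+6+20 = 84
NOR - ALP - FIR - RIV: 23+25+5 = 53
NOR - ALP - HUB - RIV: 23+6+20 = 49
The minimum is 49 min via NOR - ALP - HUB - RIV.

49 min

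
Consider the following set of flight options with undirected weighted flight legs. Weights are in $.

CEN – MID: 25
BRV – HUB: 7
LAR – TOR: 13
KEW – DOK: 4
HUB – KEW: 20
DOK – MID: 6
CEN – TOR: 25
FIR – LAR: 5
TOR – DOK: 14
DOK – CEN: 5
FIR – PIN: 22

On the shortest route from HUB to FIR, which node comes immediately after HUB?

Candidate routes:
HUB → KEW → DOK → MID → CEN → TOR → LAR → FIR: 20+4+6+25+25+13+5 = 98
HUB → KEW → DOK → CEN → TOR → LAR → FIR: 20+4+5+25+13+5 = 72
HUB → KEW → DOK → TOR → LAR → FIR: 20+4+14+13+5 = 56
The minimum is $56 via HUB → KEW → DOK → TOR → LAR → FIR.
So from HUB the first move is to KEW.

KEW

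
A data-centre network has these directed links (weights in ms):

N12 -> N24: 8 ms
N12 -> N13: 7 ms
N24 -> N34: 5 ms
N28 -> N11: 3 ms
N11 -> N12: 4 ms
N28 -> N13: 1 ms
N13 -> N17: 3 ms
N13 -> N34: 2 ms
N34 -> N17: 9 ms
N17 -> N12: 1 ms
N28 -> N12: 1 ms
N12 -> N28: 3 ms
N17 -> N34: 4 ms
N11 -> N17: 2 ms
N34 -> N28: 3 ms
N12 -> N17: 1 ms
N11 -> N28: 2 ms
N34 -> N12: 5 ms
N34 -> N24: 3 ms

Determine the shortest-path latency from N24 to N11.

Enumerating some paths:
N24 - N34 - N12 - N28 - N11: 5+5+3+3 = 16
N24 - N34 - N28 - N11: 5+3+3 = 11
The minimum is 11 ms via N24 - N34 - N28 - N11.

11 ms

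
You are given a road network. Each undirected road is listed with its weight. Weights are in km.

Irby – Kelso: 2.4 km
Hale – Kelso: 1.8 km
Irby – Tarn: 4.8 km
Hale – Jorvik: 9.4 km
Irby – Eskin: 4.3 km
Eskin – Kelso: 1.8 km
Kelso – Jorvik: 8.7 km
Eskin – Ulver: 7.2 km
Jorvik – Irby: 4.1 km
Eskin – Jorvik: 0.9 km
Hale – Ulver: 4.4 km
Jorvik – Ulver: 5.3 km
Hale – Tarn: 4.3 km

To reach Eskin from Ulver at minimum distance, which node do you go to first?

Jorvik

Enumerating some paths:
Ulver–Eskin: 7.2 = 7.2
Ulver–Hale–Kelso–Irby–Eskin: 4.4+1.8+2.4+4.3 = 12.9
Ulver–Hale–Kelso–Eskin: 4.4+1.8+1.8 = 8
Ulver–Jorvik–Eskin: 5.3+0.9 = 6.2
The minimum is 6.2 km via Ulver–Jorvik–Eskin.
So from Ulver the first move is to Jorvik.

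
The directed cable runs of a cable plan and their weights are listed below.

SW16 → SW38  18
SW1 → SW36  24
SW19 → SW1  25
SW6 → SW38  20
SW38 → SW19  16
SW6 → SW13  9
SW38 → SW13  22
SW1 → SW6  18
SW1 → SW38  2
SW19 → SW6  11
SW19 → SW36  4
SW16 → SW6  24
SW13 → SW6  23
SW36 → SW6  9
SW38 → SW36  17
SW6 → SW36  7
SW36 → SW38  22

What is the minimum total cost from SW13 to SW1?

84

Compare a few routes:
SW13 - SW6 - SW36 - SW38 - SW19 - SW1: 23+7+22+16+25 = 93
SW13 - SW6 - SW38 - SW19 - SW1: 23+20+16+25 = 84
The minimum is 84 via SW13 - SW6 - SW38 - SW19 - SW1.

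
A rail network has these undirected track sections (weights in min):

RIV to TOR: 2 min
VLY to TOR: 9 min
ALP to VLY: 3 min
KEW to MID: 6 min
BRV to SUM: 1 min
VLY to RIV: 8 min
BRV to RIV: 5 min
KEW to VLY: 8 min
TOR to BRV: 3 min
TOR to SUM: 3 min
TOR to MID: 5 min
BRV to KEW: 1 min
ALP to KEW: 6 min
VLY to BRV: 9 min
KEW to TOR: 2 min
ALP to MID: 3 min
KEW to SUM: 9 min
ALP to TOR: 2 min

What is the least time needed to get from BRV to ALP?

5 min

Enumerating some paths:
BRV → KEW → ALP: 1+6 = 7
BRV → SUM → TOR → ALP: 1+3+2 = 6
BRV → TOR → ALP: 3+2 = 5
Cheapest is BRV → TOR → ALP at 5 min.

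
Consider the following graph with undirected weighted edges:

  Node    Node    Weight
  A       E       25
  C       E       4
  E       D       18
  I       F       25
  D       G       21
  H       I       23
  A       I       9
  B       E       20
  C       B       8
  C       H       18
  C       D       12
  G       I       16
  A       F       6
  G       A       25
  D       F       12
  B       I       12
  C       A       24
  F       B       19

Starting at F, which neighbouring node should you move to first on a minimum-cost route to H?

A

Compare a few routes:
F → A → I → H: 6+9+23 = 38
F → D → C → H: 12+12+18 = 42
Cheapest is F → A → I → H at 38.
So from F the first move is to A.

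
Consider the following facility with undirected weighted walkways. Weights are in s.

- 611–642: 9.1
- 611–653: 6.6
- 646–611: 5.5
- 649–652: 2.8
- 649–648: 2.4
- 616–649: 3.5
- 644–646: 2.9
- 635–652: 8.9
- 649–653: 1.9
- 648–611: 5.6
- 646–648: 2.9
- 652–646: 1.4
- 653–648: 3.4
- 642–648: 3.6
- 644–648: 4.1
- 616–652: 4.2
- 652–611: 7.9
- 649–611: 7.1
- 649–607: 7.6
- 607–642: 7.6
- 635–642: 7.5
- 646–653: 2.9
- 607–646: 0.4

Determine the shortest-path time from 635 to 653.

13.2 s

Compare a few routes:
635 → 652 → 649 → 653: 8.9+2.8+1.9 = 13.6
635 → 652 → 646 → 653: 8.9+1.4+2.9 = 13.2
Cheapest is 635 → 652 → 646 → 653 at 13.2 s.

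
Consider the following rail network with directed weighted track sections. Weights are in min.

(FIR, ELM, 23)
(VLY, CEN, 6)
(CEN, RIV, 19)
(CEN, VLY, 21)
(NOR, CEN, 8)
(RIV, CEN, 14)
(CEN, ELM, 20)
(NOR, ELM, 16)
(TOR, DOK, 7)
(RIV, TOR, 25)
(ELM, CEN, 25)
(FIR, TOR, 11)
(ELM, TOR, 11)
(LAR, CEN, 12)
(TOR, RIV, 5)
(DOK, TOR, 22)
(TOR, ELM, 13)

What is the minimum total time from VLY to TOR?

Candidate routes:
VLY → CEN → RIV → TOR: 6+19+25 = 50
VLY → CEN → ELM → TOR: 6+20+11 = 37
The minimum is 37 min via VLY → CEN → ELM → TOR.

37 min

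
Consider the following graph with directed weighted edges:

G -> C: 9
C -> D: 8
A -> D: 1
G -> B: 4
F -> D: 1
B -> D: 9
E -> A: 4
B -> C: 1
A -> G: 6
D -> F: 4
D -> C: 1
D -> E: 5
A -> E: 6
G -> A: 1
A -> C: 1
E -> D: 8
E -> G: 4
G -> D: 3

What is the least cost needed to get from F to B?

Running Dijkstra from F:
F: 0
D: 1  (via F)
C: 2  (via D)
E: 6  (via D)
A: 10  (via E)
G: 10  (via E)
B: 14  (via G)
Shortest route: F → D → E → G → B = 14.

14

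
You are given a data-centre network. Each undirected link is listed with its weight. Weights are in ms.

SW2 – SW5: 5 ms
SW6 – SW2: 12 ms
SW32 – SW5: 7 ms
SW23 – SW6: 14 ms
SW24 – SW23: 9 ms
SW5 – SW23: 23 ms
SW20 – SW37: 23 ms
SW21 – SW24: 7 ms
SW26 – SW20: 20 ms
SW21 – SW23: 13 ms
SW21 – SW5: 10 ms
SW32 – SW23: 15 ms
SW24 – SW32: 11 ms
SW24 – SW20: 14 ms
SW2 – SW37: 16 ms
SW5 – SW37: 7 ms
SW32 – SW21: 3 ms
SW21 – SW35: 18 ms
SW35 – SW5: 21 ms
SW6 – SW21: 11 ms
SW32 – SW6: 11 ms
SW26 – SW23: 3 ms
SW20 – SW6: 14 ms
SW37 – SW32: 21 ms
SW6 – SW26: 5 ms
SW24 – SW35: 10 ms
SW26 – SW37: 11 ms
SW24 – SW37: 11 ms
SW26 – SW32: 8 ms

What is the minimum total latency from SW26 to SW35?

22 ms

Enumerating some paths:
SW26 → SW32 → SW21 → SW24 → SW35: 8+3+7+10 = 28
SW26 → SW23 → SW24 → SW35: 3+9+10 = 22
Cheapest is SW26 → SW23 → SW24 → SW35 at 22 ms.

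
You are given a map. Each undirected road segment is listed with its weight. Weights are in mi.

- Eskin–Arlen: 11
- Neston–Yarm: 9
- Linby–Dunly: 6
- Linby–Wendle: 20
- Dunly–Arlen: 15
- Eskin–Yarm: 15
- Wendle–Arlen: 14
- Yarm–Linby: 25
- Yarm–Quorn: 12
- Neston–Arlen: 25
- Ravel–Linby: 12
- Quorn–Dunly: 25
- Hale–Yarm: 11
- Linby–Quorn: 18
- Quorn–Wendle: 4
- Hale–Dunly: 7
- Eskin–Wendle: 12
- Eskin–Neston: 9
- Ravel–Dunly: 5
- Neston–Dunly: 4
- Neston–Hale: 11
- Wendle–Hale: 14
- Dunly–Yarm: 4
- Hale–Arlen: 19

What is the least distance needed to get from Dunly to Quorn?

16 mi

Shortest distances from Dunly:
Dunly: 0
Neston: 4  (via Dunly)
Yarm: 4  (via Dunly)
Ravel: 5  (via Dunly)
Linby: 6  (via Dunly)
Hale: 7  (via Dunly)
Eskin: 13  (via Neston)
Arlen: 15  (via Dunly)
Quorn: 16  (via Yarm)
Shortest route: Dunly–Yarm–Quorn = 16 mi.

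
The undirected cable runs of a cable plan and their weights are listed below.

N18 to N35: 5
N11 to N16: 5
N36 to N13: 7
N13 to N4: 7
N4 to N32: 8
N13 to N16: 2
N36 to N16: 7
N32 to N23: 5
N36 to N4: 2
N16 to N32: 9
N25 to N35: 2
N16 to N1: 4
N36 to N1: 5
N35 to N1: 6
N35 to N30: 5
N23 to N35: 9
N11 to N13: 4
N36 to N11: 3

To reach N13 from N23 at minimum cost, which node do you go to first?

Compare a few routes:
N23 - N32 - N4 - N13: 5+8+7 = 20
N23 - N32 - N16 - N13: 5+9+2 = 16
N23 - N35 - N1 - N16 - N13: 9+6+4+2 = 21
The minimum is 16 via N23 - N32 - N16 - N13.
So from N23 the first move is to N32.

N32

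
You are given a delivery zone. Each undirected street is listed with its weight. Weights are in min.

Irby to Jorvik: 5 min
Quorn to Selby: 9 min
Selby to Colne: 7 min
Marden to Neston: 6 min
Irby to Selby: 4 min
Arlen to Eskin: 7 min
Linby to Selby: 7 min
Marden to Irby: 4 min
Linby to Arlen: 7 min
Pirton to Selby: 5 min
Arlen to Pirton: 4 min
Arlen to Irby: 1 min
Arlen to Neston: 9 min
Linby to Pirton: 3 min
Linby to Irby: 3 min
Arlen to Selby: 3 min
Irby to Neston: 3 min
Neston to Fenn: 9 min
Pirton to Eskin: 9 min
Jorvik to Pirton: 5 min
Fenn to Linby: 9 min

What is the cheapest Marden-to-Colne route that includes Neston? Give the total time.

20 min

Best Marden to Neston: Marden → Neston costing 6
Best Neston to Colne: Neston → Irby → Selby → Colne costing 14
Total via Neston: 6 + 14 = 20 min.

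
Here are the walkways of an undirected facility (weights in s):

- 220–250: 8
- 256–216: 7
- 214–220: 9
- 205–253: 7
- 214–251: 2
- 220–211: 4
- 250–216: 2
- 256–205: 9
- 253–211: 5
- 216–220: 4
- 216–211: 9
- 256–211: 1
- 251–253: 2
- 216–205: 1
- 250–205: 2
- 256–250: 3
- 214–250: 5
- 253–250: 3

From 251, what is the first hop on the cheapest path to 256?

Enumerating some paths:
251–253–250–216–256: 2+3+2+7 = 14
251–253–250–256: 2+3+3 = 8
251–253–205–250–256: 2+7+2+3 = 14
251–214–250–256: 2+5+3 = 10
The minimum is 8 s via 251–253–250–256.
So from 251 the first move is to 253.

253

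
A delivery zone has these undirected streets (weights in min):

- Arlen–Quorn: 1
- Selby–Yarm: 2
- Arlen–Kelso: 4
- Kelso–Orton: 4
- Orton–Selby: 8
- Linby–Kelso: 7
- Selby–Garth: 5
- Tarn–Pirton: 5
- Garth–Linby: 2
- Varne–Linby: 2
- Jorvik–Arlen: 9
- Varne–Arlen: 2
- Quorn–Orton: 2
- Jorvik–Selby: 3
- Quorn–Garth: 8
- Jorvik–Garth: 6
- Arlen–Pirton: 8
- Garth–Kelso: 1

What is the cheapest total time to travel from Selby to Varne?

Enumerating some paths:
Selby → Garth → Linby → Varne: 5+2+2 = 9
Selby → Garth → Kelso → Arlen → Varne: 5+1+4+2 = 12
The minimum is 9 min via Selby → Garth → Linby → Varne.

9 min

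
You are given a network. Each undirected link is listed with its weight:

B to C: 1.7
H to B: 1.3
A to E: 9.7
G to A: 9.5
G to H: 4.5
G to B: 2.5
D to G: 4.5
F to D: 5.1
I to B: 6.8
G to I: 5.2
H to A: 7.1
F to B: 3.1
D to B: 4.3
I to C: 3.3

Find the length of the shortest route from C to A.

Shortest distances from C:
C: 0
B: 1.7  (via C)
H: 3  (via B)
I: 3.3  (via C)
G: 4.2  (via B)
F: 4.8  (via B)
D: 6  (via B)
A: 10.1  (via H)
Shortest route: C → B → H → A = 10.1.

10.1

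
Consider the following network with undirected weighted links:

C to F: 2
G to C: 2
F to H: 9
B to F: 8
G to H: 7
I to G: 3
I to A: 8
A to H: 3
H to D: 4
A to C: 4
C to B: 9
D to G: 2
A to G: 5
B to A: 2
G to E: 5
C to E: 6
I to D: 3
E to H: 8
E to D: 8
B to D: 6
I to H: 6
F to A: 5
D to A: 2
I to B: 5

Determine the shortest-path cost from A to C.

Compare a few routes:
A - D - G - C: 2+2+2 = 6
A - C: 4 = 4
The minimum is 4 via A - C.

4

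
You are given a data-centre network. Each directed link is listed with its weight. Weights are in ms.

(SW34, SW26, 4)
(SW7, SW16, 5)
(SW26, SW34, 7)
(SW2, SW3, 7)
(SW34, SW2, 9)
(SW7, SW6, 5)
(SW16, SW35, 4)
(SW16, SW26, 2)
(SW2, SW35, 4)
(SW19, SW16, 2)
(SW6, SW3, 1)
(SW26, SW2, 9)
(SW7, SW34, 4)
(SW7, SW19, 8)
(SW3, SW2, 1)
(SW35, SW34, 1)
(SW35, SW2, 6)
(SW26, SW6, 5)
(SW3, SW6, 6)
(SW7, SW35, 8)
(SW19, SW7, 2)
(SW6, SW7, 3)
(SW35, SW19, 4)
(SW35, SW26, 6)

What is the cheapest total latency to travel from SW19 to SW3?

Enumerating some paths:
SW19–SW7–SW16–SW26–SW6–SW3: 2+5+2+5+1 = 15
SW19–SW16–SW26–SW6–SW3: 2+2+5+1 = 10
SW19–SW7–SW6–SW3: 2+5+1 = 8
The minimum is 8 ms via SW19–SW7–SW6–SW3.

8 ms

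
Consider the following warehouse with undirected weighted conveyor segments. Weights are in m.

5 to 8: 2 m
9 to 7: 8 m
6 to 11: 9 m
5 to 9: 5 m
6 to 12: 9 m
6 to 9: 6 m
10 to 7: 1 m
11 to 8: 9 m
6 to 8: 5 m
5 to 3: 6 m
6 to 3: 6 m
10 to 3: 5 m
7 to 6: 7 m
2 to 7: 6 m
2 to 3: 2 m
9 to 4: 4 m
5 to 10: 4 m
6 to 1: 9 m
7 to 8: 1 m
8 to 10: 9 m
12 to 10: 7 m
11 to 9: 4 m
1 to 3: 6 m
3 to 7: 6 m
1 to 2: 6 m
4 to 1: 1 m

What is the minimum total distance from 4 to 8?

Compare a few routes:
4–1–2–7–8: 1+6+6+1 = 14
4–1–3–10–7–8: 1+6+5+1+1 = 14
4–9–7–8: 4+8+1 = 13
4–9–5–8: 4+5+2 = 11
The minimum is 11 m via 4–9–5–8.

11 m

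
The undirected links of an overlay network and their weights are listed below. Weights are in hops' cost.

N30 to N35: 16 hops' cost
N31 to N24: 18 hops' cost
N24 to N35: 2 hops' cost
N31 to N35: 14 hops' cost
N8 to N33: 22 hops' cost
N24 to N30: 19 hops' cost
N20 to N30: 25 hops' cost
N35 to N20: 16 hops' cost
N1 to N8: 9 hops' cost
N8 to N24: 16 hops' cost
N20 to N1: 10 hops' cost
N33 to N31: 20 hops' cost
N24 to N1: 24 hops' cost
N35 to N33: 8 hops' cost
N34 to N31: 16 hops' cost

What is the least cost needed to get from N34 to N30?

Candidate routes:
N34–N31–N24–N35–N30: 16+18+2+16 = 52
N34–N31–N35–N24–N30: 16+14+2+19 = 51
N34–N31–N35–N30: 16+14+16 = 46
Cheapest is N34–N31–N35–N30 at 46 hops' cost.

46 hops' cost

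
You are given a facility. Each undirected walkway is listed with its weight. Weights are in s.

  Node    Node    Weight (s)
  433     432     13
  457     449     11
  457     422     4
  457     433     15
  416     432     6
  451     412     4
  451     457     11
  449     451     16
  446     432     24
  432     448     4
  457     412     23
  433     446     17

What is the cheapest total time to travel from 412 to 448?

Candidate routes:
412 → 451 → 449 → 457 → 433 → 432 → 448: 4+16+11+15+13+4 = 63
412 → 451 → 457 → 433 → 446 → 432 → 448: 4+11+15+17+24+4 = 75
412 → 451 → 457 → 433 → 432 → 448: 4+11+15+13+4 = 47
412 → 457 → 433 → 432 → 448: 23+15+13+4 = 55
The minimum is 47 s via 412 → 451 → 457 → 433 → 432 → 448.

47 s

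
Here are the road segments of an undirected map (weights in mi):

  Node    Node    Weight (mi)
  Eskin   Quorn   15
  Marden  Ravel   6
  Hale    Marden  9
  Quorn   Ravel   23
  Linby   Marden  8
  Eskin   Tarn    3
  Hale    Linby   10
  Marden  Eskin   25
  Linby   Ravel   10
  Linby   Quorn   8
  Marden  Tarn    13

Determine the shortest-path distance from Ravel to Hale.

15 mi

Shortest distances from Ravel:
Ravel: 0
Marden: 6  (via Ravel)
Linby: 10  (via Ravel)
Hale: 15  (via Marden)
Shortest route: Ravel → Marden → Hale = 15 mi.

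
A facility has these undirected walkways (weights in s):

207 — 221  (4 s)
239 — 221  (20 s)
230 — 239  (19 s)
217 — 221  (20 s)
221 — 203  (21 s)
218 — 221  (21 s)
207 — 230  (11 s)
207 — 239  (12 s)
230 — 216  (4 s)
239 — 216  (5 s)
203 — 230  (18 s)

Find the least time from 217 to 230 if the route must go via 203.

Best 217 to 203: 217 → 221 → 203 costing 41
Shortest 203→230: 203 → 230 = 18
Total via 203: 41 + 18 = 59 s.

59 s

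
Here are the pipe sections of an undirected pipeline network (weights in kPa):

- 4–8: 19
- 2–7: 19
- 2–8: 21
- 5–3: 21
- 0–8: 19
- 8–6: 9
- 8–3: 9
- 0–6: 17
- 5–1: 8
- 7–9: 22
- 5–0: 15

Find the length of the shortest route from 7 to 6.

49 kPa

Shortest distances from 7:
7: 0
2: 19  (via 7)
9: 22  (via 7)
8: 40  (via 2)
3: 49  (via 8)
6: 49  (via 8)
Shortest route: 7–2–8–6 = 49 kPa.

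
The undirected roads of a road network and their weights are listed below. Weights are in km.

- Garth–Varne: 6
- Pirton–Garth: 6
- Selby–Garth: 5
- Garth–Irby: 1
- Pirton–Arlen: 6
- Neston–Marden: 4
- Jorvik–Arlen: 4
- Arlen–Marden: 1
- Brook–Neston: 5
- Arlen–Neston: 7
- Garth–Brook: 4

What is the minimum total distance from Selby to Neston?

Running Dijkstra from Selby:
Selby: 0
Garth: 5  (via Selby)
Irby: 6  (via Garth)
Brook: 9  (via Garth)
Varne: 11  (via Garth)
Pirton: 11  (via Garth)
Neston: 14  (via Brook)
Shortest route: Selby → Garth → Brook → Neston = 14 km.

14 km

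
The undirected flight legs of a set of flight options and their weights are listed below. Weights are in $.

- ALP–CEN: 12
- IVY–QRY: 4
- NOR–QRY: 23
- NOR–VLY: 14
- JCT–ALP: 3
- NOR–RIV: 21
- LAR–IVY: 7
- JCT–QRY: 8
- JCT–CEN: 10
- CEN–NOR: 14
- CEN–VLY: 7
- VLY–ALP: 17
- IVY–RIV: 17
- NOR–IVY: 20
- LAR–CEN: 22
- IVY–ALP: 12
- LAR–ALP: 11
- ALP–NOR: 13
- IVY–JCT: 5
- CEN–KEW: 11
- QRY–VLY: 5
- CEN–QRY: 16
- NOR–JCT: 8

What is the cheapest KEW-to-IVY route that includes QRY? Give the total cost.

$27

Shortest KEW→QRY: KEW → CEN → VLY → QRY = 23
Shortest QRY→IVY: QRY → IVY = 4
Total via QRY: 23 + 4 = $27.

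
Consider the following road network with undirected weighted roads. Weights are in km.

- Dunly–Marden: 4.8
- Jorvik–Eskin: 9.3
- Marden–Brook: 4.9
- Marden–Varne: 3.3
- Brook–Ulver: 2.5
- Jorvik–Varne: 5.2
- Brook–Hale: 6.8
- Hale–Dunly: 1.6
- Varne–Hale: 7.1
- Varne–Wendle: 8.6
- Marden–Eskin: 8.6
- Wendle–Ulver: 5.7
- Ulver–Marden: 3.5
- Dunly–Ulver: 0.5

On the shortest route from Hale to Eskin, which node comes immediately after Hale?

Enumerating some paths:
Hale–Dunly–Ulver–Marden–Eskin: 1.6+0.5+3.5+8.6 = 14.2
Hale–Dunly–Marden–Eskin: 1.6+4.8+8.6 = 15
Hale–Dunly–Ulver–Brook–Marden–Eskin: 1.6+0.5+2.5+4.9+8.6 = 18.1
Hale–Varne–Marden–Eskin: 7.1+3.3+8.6 = 19
The minimum is 14.2 km via Hale–Dunly–Ulver–Marden–Eskin.
So from Hale the first move is to Dunly.

Dunly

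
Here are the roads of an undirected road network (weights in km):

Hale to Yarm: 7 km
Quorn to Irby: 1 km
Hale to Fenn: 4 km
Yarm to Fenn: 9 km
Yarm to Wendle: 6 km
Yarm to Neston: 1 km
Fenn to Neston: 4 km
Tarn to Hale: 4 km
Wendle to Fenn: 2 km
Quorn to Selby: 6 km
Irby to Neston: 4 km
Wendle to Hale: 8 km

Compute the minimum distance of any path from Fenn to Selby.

15 km

Settle nodes by increasing distance from Fenn:
Fenn: 0
Wendle: 2  (via Fenn)
Neston: 4  (via Fenn)
Hale: 4  (via Fenn)
Yarm: 5  (via Neston)
Tarn: 8  (via Hale)
Irby: 8  (via Neston)
Quorn: 9  (via Irby)
Selby: 15  (via Quorn)
Shortest route: Fenn → Neston → Irby → Quorn → Selby = 15 km.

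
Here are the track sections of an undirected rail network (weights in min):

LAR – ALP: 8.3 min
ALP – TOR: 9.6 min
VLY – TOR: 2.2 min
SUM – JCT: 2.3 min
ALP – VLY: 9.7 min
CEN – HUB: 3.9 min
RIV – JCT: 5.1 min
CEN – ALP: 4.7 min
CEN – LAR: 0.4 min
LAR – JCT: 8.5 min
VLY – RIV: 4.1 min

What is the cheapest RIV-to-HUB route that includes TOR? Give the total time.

24.5 min

Shortest RIV→TOR: RIV → VLY → TOR = 6.3
Best TOR to HUB: TOR → ALP → CEN → HUB costing 18.2
Total via TOR: 6.3 + 18.2 = 24.5 min.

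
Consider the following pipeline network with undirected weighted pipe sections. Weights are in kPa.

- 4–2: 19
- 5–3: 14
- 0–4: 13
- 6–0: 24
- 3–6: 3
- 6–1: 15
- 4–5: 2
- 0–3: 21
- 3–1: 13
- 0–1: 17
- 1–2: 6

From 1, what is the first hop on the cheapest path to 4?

Compare a few routes:
1 → 2 → 4: 6+19 = 25
1 → 3 → 5 → 4: 13+14+2 = 29
1 → 0 → 4: 17+13 = 30
Cheapest is 1 → 2 → 4 at 25 kPa.
So from 1 the first move is to 2.

2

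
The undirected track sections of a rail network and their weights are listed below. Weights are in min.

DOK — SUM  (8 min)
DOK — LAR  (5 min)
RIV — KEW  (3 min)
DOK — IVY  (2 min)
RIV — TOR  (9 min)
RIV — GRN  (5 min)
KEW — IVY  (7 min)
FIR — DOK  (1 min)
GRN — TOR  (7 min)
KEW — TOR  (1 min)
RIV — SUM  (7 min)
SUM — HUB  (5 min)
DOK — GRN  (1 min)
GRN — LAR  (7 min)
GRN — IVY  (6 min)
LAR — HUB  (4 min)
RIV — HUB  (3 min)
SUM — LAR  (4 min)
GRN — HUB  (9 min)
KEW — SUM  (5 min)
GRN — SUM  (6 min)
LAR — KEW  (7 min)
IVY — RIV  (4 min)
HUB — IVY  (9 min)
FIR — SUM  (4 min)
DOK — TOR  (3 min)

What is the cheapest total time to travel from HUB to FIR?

Settle nodes by increasing distance from HUB:
HUB: 0
RIV: 3  (via HUB)
LAR: 4  (via HUB)
SUM: 5  (via HUB)
KEW: 6  (via RIV)
TOR: 7  (via KEW)
IVY: 7  (via RIV)
GRN: 8  (via RIV)
FIR: 9  (via SUM)
Shortest route: HUB–SUM–FIR = 9 min.

9 min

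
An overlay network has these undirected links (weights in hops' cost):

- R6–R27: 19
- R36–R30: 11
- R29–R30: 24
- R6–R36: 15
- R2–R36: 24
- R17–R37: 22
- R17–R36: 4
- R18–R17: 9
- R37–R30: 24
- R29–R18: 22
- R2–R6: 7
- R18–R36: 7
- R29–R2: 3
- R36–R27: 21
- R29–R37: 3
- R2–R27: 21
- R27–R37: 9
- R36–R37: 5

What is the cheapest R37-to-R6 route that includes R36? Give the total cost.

Shortest R37→R36: R37–R36 = 5
Shortest R36→R6: R36–R6 = 15
Total via R36: 5 + 15 = 20 hops' cost.

20 hops' cost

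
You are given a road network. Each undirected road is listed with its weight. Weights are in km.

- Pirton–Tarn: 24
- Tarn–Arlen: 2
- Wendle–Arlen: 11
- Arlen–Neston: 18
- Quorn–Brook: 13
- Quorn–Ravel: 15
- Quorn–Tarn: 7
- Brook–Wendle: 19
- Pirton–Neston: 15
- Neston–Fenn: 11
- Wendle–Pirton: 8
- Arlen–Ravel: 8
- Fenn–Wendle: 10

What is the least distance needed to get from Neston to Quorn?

27 km

Shortest distances from Neston:
Neston: 0
Fenn: 11  (via Neston)
Pirton: 15  (via Neston)
Arlen: 18  (via Neston)
Tarn: 20  (via Arlen)
Wendle: 21  (via Fenn)
Ravel: 26  (via Arlen)
Quorn: 27  (via Tarn)
Shortest route: Neston → Arlen → Tarn → Quorn = 27 km.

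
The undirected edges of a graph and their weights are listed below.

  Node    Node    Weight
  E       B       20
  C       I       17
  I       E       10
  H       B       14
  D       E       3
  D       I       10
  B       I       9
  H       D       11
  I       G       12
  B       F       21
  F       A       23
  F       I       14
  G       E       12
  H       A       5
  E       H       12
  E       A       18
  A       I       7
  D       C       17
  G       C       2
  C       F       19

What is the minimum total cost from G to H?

24

Candidate routes:
G–C–I–A–H: 2+17+7+5 = 31
G–E–H: 12+12 = 24
G–E–D–H: 12+3+11 = 26
G–C–D–H: 2+17+11 = 30
Cheapest is G–E–H at 24.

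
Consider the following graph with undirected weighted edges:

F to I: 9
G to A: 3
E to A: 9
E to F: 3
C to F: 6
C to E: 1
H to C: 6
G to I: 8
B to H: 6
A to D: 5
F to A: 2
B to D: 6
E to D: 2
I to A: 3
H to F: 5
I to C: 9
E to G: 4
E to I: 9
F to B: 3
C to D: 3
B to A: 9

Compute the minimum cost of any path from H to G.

Settle nodes by increasing distance from H:
H: 0
F: 5  (via H)
B: 6  (via H)
C: 6  (via H)
A: 7  (via F)
E: 7  (via C)
D: 9  (via C)
G: 10  (via A)
Shortest route: H–F–A–G = 10.

10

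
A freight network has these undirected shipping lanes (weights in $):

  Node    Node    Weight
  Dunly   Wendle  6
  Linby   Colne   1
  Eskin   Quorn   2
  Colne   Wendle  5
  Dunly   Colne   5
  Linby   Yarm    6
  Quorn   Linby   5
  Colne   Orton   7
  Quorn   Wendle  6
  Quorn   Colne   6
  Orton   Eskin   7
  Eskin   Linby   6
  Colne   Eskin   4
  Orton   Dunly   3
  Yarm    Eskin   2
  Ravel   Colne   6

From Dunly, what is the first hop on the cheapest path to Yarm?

Candidate routes:
Dunly → Colne → Linby → Yarm: 5+1+6 = 12
Dunly → Orton → Eskin → Yarm: 3+7+2 = 12
Dunly → Colne → Eskin → Yarm: 5+4+2 = 11
Dunly → Colne → Linby → Eskin → Yarm: 5+1+6+2 = 14
The minimum is $11 via Dunly → Colne → Eskin → Yarm.
So from Dunly the first move is to Colne.

Colne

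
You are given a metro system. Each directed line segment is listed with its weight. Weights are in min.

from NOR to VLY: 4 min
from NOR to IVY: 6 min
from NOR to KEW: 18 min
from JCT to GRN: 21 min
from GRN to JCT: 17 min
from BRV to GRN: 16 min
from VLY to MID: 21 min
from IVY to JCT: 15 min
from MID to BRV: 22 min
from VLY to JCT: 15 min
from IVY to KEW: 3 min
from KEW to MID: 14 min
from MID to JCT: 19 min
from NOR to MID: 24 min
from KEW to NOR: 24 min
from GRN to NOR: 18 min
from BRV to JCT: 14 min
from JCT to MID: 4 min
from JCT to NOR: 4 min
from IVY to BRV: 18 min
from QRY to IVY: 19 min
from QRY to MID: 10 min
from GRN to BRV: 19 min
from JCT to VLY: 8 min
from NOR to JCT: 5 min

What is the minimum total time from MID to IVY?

29 min

Compare a few routes:
MID - JCT - NOR - IVY: 19+4+6 = 29
MID - BRV - JCT - NOR - IVY: 22+14+4+6 = 46
Cheapest is MID - JCT - NOR - IVY at 29 min.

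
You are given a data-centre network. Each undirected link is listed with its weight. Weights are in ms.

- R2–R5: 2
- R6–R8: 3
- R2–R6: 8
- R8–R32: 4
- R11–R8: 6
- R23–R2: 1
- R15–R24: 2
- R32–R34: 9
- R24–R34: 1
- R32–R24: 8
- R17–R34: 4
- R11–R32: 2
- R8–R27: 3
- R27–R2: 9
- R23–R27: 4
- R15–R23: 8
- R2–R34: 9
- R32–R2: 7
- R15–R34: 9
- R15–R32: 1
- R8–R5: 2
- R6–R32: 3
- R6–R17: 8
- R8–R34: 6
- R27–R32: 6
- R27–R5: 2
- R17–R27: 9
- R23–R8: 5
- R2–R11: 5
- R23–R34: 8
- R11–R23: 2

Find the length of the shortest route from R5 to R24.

9 ms

Enumerating some paths:
R5–R27–R32–R15–R24: 2+6+1+2 = 11
R5–R8–R32–R15–R24: 2+4+1+2 = 9
R5–R2–R23–R11–R32–R15–R24: 2+1+2+2+1+2 = 10
R5–R8–R6–R32–R15–R24: 2+3+3+1+2 = 11
Cheapest is R5–R8–R32–R15–R24 at 9 ms.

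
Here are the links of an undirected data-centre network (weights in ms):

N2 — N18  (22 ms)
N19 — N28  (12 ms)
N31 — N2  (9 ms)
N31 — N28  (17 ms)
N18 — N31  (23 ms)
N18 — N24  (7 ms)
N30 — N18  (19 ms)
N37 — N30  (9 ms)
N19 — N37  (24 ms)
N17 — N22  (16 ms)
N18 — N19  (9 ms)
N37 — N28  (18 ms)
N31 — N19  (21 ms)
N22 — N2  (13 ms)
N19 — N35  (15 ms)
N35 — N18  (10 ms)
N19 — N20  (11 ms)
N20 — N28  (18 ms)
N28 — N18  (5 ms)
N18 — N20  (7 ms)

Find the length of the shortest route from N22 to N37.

57 ms

Running Dijkstra from N22:
N22: 0
N2: 13  (via N22)
N17: 16  (via N22)
N31: 22  (via N2)
N18: 35  (via N2)
N28: 39  (via N31)
N20: 42  (via N18)
N24: 42  (via N18)
N19: 43  (via N31)
N35: 45  (via N18)
N30: 54  (via N18)
N37: 57  (via N28)
Shortest route: N22–N2–N31–N28–N37 = 57 ms.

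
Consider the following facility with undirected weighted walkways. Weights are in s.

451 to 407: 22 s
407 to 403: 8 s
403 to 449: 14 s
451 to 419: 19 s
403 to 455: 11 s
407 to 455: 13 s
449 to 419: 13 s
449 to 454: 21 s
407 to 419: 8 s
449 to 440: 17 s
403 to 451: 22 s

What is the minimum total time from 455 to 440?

42 s

Settle nodes by increasing distance from 455:
455: 0
403: 11  (via 455)
407: 13  (via 455)
419: 21  (via 407)
449: 25  (via 403)
451: 33  (via 403)
440: 42  (via 449)
Shortest route: 455 → 403 → 449 → 440 = 42 s.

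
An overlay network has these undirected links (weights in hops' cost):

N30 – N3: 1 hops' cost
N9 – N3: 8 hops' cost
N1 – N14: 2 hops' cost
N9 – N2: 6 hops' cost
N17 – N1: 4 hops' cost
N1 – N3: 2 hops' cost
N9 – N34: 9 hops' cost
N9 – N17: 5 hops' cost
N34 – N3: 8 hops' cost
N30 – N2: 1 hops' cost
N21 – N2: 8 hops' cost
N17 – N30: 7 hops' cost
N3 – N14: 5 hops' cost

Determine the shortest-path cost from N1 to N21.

Candidate routes:
N1 - N14 - N3 - N30 - N2 - N21: 2+5+1+1+8 = 17
N1 - N3 - N30 - N2 - N21: 2+1+1+8 = 12
Cheapest is N1 - N3 - N30 - N2 - N21 at 12 hops' cost.

12 hops' cost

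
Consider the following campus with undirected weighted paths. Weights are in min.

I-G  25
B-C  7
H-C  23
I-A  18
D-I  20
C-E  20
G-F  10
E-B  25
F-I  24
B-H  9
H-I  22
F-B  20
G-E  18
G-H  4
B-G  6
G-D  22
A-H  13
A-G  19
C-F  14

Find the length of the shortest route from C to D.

Candidate routes:
C - B - G - D: 7+6+22 = 35
C - B - H - G - D: 7+9+4+22 = 42
The minimum is 35 min via C - B - G - D.

35 min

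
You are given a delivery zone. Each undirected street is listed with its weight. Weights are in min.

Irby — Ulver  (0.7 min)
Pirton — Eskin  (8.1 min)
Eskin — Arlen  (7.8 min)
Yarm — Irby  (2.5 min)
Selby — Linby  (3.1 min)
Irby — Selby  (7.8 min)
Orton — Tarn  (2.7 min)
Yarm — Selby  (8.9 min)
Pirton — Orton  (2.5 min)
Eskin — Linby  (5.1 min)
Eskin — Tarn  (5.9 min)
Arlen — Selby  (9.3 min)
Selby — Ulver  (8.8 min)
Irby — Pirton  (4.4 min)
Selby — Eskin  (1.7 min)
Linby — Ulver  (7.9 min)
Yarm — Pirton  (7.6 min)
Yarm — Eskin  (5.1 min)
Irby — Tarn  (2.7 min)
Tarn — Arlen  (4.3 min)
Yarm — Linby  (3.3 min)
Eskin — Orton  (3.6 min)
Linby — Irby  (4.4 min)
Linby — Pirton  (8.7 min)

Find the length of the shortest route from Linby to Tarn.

7.1 min

Enumerating some paths:
Linby - Yarm - Irby - Tarn: 3.3+2.5+2.7 = 8.5
Linby - Irby - Tarn: 4.4+2.7 = 7.1
Cheapest is Linby - Irby - Tarn at 7.1 min.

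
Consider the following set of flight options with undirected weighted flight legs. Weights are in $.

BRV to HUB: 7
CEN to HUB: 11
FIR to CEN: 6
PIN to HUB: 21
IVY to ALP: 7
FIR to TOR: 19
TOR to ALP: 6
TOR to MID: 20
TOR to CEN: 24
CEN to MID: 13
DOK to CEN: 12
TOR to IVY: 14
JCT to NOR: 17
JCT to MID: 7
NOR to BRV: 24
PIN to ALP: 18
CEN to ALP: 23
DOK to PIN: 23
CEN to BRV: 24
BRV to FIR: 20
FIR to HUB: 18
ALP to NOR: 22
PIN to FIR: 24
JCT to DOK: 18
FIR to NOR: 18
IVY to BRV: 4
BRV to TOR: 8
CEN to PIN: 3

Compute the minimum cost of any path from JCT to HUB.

$31

Shortest distances from JCT:
JCT: 0
MID: 7  (via JCT)
NOR: 17  (via JCT)
DOK: 18  (via JCT)
CEN: 20  (via MID)
PIN: 23  (via CEN)
FIR: 26  (via CEN)
TOR: 27  (via MID)
HUB: 31  (via CEN)
Shortest route: JCT → MID → CEN → HUB = $31.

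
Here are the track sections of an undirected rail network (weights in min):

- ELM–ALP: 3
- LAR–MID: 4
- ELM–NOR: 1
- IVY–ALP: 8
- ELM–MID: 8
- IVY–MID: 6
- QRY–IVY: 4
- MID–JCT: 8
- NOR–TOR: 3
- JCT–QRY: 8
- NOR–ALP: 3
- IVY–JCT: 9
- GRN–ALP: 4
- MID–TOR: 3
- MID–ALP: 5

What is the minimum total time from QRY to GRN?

Settle nodes by increasing distance from QRY:
QRY: 0
IVY: 4  (via QRY)
JCT: 8  (via QRY)
MID: 10  (via IVY)
ALP: 12  (via IVY)
TOR: 13  (via MID)
LAR: 14  (via MID)
ELM: 15  (via ALP)
NOR: 15  (via ALP)
GRN: 16  (via ALP)
Shortest route: QRY–IVY–ALP–GRN = 16 min.

16 min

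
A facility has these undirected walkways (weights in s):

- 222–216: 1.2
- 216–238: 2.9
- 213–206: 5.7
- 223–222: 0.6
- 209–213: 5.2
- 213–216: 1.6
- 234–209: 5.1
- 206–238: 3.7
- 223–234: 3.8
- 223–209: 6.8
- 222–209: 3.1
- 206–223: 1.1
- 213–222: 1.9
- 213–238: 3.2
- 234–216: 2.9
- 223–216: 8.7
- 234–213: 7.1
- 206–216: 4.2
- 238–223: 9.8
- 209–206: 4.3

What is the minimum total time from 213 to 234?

4.5 s

Candidate routes:
213 - 222 - 223 - 234: 1.9+0.6+3.8 = 6.3
213 - 216 - 234: 1.6+2.9 = 4.5
213 - 222 - 216 - 234: 1.9+1.2+2.9 = 6
Cheapest is 213 - 216 - 234 at 4.5 s.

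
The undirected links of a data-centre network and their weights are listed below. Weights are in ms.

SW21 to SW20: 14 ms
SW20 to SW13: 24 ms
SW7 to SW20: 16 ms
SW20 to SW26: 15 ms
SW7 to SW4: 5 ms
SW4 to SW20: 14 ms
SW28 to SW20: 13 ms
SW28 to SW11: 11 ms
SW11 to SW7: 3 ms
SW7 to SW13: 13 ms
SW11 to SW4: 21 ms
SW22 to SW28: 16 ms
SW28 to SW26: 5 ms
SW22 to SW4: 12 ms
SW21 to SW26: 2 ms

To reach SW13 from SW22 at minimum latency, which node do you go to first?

SW4

Compare a few routes:
SW22 → SW4 → SW11 → SW7 → SW13: 12+21+3+13 = 49
SW22 → SW28 → SW11 → SW7 → SW13: 16+11+3+13 = 43
SW22 → SW4 → SW7 → SW13: 12+5+13 = 30
The minimum is 30 ms via SW22 → SW4 → SW7 → SW13.
So from SW22 the first move is to SW4.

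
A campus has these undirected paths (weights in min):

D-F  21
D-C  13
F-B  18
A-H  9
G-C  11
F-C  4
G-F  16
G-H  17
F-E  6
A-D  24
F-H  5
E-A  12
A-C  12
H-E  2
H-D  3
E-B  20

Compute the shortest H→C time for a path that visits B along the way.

44 min

Best H to B: H → E → B costing 22
Best B to C: B → F → C costing 22
Total via B: 22 + 22 = 44 min.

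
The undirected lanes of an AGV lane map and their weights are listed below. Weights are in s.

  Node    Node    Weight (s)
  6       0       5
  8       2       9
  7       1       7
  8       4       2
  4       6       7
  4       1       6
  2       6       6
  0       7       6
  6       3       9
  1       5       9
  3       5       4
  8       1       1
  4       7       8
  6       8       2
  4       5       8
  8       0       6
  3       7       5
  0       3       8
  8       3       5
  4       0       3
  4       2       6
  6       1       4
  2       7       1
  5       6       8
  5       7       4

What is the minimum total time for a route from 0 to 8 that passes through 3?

Best 0 to 3: 0 → 3 costing 8
Best 3 to 8: 3 → 8 costing 5
Total via 3: 8 + 5 = 13 s.

13 s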